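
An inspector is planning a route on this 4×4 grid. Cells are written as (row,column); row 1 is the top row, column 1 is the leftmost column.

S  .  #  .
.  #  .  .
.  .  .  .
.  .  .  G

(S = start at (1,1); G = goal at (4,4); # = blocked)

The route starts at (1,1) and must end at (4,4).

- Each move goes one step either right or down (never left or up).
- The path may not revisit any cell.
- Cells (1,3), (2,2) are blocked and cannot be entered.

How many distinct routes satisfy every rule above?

A right/down-only route from (1,1) to (4,4) makes exactly 3 down-moves and 3 right-moves in some order.
With no other constraints that would be C(6,3) = 20 routes.
Subtract routes through each blocked cell (inclusion–exclusion for overlaps): − through (1,3): 4 − through (2,2): 12 → 4.
That gives 4 routes.

4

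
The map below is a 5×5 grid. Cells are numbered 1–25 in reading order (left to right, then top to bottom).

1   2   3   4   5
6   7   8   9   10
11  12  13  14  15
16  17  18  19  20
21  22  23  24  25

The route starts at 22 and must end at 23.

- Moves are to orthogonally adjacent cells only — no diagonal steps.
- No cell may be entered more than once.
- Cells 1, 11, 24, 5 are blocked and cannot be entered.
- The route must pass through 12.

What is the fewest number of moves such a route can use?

Any route passes through 12 somewhere between 22 and 23. Summing Manhattan distances along the two legs (22 → 12 → 23) gives a lower bound of 2 + 3 = 5 moves.
A route of 5 moves achieves this: 22 → 17 → 12 → 13 → 18 → 23.
Since 5 matches the lower bound, it is optimal.

5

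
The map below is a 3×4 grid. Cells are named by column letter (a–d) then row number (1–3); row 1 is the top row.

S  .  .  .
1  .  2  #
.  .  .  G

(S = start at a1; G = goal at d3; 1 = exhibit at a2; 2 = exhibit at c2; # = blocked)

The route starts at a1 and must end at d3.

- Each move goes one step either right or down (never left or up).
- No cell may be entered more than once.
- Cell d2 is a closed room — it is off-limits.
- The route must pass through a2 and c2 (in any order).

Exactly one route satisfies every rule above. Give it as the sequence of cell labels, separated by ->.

a1 -> a2 -> b2 -> c2 -> c3 -> d3

Moves only go right or down, so the column and row indices never decrease.
Route from a1: down 1 to a2, right 2 to c2, down 1 to c3, right 1 to d3 — 5 moves in all.
Check: all required cells visited.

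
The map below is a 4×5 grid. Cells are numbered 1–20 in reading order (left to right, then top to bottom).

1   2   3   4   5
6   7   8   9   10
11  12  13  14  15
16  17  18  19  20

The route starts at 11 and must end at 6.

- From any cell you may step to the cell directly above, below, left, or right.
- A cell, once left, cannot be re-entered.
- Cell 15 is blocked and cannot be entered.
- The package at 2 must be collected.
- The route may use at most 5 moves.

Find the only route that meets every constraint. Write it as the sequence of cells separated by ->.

The budget equals the shortest possible length, so every move has to be on a shortest route through the required cells.
Route from 11: right 1 to 12, up 2 to 2, left 1 to 1, down 1 to 6 — 5 moves in all.
Check: all required cells visited; 5 ≤ 5 moves.

11 -> 12 -> 7 -> 2 -> 1 -> 6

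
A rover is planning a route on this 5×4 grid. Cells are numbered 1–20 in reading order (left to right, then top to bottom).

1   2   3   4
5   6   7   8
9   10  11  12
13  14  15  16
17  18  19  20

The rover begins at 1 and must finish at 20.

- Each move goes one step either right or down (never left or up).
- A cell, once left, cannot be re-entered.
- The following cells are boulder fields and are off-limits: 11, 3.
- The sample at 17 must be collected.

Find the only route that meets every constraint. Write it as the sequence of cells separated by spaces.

1 5 9 13 17 18 19 20

Moves only go right or down, so the column and row indices never decrease.
Route from 1: down 4 to 17, right 3 to 20 — 7 moves in all.
Check: all required cells visited.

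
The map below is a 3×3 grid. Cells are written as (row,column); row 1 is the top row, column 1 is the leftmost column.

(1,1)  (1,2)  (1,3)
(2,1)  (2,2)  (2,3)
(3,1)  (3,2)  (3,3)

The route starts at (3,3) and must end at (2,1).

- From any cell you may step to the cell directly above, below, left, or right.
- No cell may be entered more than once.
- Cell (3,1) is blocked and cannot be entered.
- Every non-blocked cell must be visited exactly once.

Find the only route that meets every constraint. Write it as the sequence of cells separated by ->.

Need to visit all 8 open cells exactly once, starting at (3,3) and ending at (2,1).
Cell (1,1) has only two open neighbours ((2,1) and (1,2)), so the path must pass straight through it: one of those is the cell it's entered from and the other is where it exits.
Route from (3,3): left 1 to (3,2), up 1 to (2,2), right 1 to (2,3), up 1 to (1,3), left 2 to (1,1), down 1 to (2,1) — 7 moves in all.
Check: all 8 open cells covered.

(3,3) -> (3,2) -> (2,2) -> (2,3) -> (1,3) -> (1,2) -> (1,1) -> (2,1)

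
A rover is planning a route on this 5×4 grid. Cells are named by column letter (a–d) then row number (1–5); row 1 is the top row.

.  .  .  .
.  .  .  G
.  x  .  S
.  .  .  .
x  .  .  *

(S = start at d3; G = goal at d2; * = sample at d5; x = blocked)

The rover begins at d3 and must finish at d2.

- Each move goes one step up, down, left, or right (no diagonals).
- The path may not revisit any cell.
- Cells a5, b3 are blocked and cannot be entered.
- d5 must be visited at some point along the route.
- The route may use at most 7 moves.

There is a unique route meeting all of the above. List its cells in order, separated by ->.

Any route must reach d5 and still end at d2 within 7 moves, so the order of the required stops is forced.
Route from d3: down 2 to d5, left 1 to c5, up 3 to c2, right 1 to d2 — 7 moves in all.
Check: all required cells visited; 7 ≤ 7 moves.

d3 -> d4 -> d5 -> c5 -> c4 -> c3 -> c2 -> d2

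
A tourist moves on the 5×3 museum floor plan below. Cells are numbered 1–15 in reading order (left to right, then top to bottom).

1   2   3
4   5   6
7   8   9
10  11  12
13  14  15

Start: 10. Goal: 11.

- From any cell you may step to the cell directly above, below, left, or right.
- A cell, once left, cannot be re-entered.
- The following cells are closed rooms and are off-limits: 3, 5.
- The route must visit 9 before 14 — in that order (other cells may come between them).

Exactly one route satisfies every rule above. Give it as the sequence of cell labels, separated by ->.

The waypoints must appear in the order 9, 14, with no cell reused.
Route from 10: up 1 to 7, right 2 to 9, down 2 to 15, left 1 to 14, up 1 to 11 — 7 moves in all.
Check: order respected (9 at step 3, 14 at step 6).

10 -> 7 -> 8 -> 9 -> 12 -> 15 -> 14 -> 11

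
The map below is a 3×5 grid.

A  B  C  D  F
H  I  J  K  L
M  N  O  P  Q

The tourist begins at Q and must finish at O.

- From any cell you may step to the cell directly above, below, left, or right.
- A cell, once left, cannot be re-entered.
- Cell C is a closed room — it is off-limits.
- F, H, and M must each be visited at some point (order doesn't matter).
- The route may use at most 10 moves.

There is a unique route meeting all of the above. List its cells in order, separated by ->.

The budget equals the shortest possible length, so every move has to be on a shortest route through the required cells.
Route from Q: 2× up (reaching F), left to D, down to K, 3× left (reaching H), down to M, 2× right (reaching O) — 10 moves in all.
Check: all required cells visited; 10 ≤ 10 moves.

Q -> L -> F -> D -> K -> J -> I -> H -> M -> N -> O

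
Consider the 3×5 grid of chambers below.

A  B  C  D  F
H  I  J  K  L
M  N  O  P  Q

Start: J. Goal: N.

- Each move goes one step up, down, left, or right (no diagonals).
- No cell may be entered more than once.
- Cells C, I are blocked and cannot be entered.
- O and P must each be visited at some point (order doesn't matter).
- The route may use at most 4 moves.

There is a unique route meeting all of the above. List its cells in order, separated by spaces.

J K P O N

The 4-move cap with required stops at O, P leaves no slack for detours.
Route from J: right to K, down to P, 2× left (reaching N) — 4 moves in all.
Check: all required cells visited; 4 ≤ 4 moves.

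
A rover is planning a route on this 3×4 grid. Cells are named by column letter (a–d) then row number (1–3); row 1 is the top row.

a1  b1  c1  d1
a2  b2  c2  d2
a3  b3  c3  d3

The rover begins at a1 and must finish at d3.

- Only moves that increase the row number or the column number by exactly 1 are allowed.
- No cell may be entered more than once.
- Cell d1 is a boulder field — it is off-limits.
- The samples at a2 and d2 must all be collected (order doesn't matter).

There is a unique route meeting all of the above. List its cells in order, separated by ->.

Moves only go right or down, so the column and row indices never decrease.
Route from a1: down to a2, 3× right (reaching d2), down to d3 — 5 moves in all.
Check: all required cells visited.

a1 -> a2 -> b2 -> c2 -> d2 -> d3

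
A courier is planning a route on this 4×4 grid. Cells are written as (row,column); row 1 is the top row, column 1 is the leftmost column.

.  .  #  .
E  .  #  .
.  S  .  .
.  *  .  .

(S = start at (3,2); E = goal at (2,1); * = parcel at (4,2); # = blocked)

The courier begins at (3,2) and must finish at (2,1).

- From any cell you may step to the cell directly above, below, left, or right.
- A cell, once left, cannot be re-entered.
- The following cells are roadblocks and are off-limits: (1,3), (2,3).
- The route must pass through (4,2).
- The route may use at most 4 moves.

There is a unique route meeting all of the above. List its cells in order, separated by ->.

(3,2) -> (4,2) -> (4,1) -> (3,1) -> (2,1)

The budget equals the shortest possible length, so every move has to be on a shortest route through the required cells.
Route from (3,2): down to (4,2), left to (4,1), 2× up (reaching (2,1)) — 4 moves in all.
Check: all required cells visited; 4 ≤ 4 moves.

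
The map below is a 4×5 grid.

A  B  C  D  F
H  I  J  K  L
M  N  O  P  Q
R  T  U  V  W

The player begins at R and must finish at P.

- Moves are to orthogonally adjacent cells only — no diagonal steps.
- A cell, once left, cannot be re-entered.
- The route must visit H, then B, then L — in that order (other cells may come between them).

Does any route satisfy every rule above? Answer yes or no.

yes

One route that works: R → M → H → A → B → I → J → K → L → Q → P.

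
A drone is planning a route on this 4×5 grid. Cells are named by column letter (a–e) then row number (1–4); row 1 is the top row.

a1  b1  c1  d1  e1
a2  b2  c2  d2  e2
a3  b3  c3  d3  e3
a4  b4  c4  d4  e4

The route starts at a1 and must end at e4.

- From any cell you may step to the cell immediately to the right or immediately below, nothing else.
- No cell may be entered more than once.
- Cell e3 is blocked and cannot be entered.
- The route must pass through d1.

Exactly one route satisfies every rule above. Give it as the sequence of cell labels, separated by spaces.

a1 b1 c1 d1 d2 d3 d4 e4

Moves only go right or down, so the column and row indices never decrease.
Route from a1: 3× right (reaching d1), 3× down (reaching d4), right to e4 — 7 moves in all.
Check: all required cells visited.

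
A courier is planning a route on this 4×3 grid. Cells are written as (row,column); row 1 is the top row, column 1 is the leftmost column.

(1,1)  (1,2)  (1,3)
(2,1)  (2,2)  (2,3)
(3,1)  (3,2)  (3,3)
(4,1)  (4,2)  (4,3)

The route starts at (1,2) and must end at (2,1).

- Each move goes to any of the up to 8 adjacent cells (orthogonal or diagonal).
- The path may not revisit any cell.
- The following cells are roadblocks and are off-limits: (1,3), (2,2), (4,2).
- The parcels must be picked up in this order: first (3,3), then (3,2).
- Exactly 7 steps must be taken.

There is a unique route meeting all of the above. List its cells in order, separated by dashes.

(1,2) - (2,3) - (3,3) - (4,3) - (3,2) - (4,1) - (3,1) - (2,1)

The waypoints must appear in the order (3,3), (3,2), with no cell reused.
Route from (1,2): down-right 1 to (2,3), down 2 to (4,3), up-left 1 to (3,2), down-left 1 to (4,1), up 2 to (2,1) — 7 moves in all.
Check: order respected ((3,3) at step 2, (3,2) at step 4); 7 moves as required.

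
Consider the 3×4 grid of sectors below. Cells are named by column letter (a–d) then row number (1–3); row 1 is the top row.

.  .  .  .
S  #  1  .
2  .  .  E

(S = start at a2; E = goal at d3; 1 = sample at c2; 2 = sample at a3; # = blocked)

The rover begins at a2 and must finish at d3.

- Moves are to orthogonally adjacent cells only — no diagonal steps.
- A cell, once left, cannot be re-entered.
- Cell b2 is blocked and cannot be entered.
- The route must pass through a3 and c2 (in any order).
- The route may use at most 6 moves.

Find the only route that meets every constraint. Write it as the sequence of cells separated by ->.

a2 -> a3 -> b3 -> c3 -> c2 -> d2 -> d3

The 6-move cap with required stops at a3, c2 leaves no slack for detours.
Route from a2: down 1 to a3, right 2 to c3, up 1 to c2, right 1 to d2, down 1 to d3 — 6 moves in all.
Check: all required cells visited; 6 ≤ 6 moves.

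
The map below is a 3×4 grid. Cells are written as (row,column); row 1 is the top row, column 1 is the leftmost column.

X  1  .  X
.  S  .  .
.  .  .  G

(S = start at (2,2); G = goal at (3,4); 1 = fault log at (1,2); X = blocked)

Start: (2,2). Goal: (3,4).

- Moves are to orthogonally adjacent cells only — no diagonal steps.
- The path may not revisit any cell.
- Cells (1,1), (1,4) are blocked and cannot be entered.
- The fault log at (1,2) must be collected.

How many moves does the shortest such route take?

Any route passes through (1,2) somewhere between (2,2) and (3,4). Summing Manhattan distances along the two legs ((2,2) → (1,2) → (3,4)) gives a lower bound of 1 + 4 = 5 moves.
A route of 5 moves achieves this: (2,2) → (1,2) → (1,3) → (2,3) → (3,3) → (3,4).
Since 5 matches the lower bound, it is optimal.

5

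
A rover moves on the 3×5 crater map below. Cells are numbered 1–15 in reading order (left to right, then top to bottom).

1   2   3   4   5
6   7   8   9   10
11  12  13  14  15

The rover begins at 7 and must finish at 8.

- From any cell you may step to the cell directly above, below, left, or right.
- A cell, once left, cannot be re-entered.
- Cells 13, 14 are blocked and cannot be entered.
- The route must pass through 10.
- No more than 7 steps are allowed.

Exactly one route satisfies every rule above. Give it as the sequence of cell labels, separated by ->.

The budget equals the shortest possible length, so every move has to be on a shortest route through the required cells.
Route from 7: up 1 to 2, right 3 to 5, down 1 to 10, left 2 to 8 — 7 moves in all.
Check: all required cells visited; 7 ≤ 7 moves.

7 -> 2 -> 3 -> 4 -> 5 -> 10 -> 9 -> 8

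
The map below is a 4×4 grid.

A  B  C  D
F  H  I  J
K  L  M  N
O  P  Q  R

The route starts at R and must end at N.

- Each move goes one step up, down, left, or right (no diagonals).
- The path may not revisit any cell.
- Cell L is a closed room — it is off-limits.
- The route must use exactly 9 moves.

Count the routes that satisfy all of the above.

3

Need simple routes of exactly 9 moves from R to N (Manhattan distance 1, so 4 moves are spent on a detour and 4 undoing it).
Enumerating: R Q M I H B C D J N | R Q P O K F H I M N | R Q P O K F H I J N.
That gives 3 routes.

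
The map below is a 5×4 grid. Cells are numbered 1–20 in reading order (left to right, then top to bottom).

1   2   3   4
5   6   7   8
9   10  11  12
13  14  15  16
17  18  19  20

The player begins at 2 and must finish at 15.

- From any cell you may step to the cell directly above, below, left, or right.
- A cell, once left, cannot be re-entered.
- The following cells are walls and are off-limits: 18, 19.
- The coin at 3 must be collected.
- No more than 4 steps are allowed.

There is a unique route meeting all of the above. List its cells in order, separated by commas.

The budget equals the shortest possible length, so every move has to be on a shortest route through the required cells.
Route from 2: right 1 to 3, down 3 to 15 — 4 moves in all.
Check: all required cells visited; 4 ≤ 4 moves.

2, 3, 7, 11, 15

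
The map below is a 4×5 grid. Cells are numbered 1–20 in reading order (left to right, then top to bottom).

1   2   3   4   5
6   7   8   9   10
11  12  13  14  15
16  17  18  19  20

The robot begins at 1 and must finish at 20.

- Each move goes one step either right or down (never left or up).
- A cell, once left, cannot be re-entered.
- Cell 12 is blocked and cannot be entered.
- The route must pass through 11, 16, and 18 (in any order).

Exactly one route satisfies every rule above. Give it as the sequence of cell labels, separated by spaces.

Moves only go right or down, so the column and row indices never decrease.
Route from 1: down 3 to 16, right 4 to 20 — 7 moves in all.
Check: all required cells visited.

1 6 11 16 17 18 19 20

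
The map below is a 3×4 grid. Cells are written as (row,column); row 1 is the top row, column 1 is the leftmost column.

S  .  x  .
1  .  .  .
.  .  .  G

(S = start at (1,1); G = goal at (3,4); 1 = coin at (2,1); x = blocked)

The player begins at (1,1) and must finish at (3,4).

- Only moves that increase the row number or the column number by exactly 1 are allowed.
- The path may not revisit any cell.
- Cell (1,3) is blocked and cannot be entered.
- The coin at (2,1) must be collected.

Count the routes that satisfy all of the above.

4

A right/down-only route from (1,1) to (3,4) makes exactly 2 down-moves and 3 right-moves in some order.
With no other constraints that would be C(5,2) = 10 routes.
Split at (2,1) and multiply the segment counts (each segment already excludes blocked cells): (1,1)→(2,1): 1; (2,1)→(3,4): 4; product = 4.
That gives 4 routes.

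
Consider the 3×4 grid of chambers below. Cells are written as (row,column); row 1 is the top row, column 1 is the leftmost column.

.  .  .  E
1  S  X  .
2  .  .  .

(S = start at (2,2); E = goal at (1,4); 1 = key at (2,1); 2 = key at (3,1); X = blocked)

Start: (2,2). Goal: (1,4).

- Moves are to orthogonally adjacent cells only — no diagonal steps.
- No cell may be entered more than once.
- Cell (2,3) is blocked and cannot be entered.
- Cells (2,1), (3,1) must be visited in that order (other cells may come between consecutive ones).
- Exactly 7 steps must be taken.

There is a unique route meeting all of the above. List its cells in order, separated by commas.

(2,2), (2,1), (3,1), (3,2), (3,3), (3,4), (2,4), (1,4)

The waypoints must appear in the order (2,1), (3,1), with no cell reused.
Route from (2,2): left 1 to (2,1), down 1 to (3,1), right 3 to (3,4), up 2 to (1,4) — 7 moves in all.
Check: order respected (1 at step 1, 2 at step 2); 7 moves as required.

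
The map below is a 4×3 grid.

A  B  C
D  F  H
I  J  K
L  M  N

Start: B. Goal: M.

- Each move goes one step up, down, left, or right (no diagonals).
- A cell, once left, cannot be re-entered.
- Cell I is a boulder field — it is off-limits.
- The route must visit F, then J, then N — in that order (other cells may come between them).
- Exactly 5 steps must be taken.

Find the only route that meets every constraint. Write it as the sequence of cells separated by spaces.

The waypoints must appear in the order F, J, N, with no cell reused.
Route from B: 2× down (reaching J), right to K, down to N, left to M — 5 moves in all.
Check: order respected (F at step 1, J at step 2, N at step 4); 5 moves as required.

B F J K N M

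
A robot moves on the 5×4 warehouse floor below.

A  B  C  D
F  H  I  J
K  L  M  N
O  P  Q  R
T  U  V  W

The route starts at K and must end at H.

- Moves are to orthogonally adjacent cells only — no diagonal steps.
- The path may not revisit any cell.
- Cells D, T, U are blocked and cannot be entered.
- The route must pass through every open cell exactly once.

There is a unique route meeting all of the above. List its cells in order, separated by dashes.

Need to visit all 17 open cells exactly once, starting at K and ending at H.
Route from K: down to O, right to P, up to L, right to M, 2× down (reaching V), right to W, 3× up (reaching J), left to I, up to C, 2× left (reaching A), down to F, right to H — 16 moves in all.
Check: all 17 open cells covered.

K - O - P - L - M - Q - V - W - R - N - J - I - C - B - A - F - H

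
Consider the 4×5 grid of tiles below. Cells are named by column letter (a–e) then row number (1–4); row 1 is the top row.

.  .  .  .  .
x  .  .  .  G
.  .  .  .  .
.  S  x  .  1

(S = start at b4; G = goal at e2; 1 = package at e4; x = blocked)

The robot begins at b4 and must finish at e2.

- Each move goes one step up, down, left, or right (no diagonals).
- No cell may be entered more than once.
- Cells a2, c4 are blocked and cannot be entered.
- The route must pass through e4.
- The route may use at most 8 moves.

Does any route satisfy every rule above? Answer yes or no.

One route that works: b4 → b3 → c3 → d3 → d4 → e4 → e3 → e2.

yes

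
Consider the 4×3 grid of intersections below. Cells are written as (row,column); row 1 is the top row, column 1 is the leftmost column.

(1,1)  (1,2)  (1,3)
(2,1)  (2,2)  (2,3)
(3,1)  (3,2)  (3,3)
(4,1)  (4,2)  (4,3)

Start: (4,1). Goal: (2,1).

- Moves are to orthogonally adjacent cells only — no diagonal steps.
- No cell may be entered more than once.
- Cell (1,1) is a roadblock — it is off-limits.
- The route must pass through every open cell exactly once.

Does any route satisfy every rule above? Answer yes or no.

One route that works: (4,1) → (3,1) → (3,2) → (4,2) → (4,3) → (3,3) → (2,3) → (1,3) → (1,2) → (2,2) → (2,1).

yes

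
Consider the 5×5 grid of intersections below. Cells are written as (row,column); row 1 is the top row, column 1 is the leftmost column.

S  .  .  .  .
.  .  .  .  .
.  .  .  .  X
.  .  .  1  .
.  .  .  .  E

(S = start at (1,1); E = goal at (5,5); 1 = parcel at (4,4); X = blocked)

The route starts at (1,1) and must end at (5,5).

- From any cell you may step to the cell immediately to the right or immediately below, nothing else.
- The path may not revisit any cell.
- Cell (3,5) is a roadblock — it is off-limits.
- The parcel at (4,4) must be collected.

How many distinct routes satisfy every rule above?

40

A right/down-only route from (1,1) to (5,5) makes exactly 4 down-moves and 4 right-moves in some order.
With no other constraints that would be C(8,4) = 70 routes.
Split at (4,4) and multiply the segment counts (each segment already excludes blocked cells): (1,1)→(4,4): 20; (4,4)→(5,5): 2; product = 40.
That gives 40 routes.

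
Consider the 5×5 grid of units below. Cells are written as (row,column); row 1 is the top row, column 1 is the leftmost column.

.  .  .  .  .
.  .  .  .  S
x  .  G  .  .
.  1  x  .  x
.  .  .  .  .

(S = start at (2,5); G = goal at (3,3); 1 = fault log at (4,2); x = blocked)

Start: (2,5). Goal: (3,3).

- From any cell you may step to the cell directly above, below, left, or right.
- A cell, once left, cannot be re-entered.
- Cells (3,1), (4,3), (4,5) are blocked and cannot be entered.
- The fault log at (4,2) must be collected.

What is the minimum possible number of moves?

Any route passes through (4,2) somewhere between (2,5) and (3,3). Summing Manhattan distances along the two legs ((2,5) → (4,2) → (3,3)) gives a lower bound of 5 + 2 = 7 moves.
The shortest route satisfying every rule uses 9 moves: (2,5) → (3,5) → (3,4) → (4,4) → (5,4) → (5,3) → (5,2) → (4,2) → (3,2) → (3,3).
The bound of 7 isn't tight here; checking systematically, no route of length 7 through 8 satisfies every constraint, so 9 is the minimum.

9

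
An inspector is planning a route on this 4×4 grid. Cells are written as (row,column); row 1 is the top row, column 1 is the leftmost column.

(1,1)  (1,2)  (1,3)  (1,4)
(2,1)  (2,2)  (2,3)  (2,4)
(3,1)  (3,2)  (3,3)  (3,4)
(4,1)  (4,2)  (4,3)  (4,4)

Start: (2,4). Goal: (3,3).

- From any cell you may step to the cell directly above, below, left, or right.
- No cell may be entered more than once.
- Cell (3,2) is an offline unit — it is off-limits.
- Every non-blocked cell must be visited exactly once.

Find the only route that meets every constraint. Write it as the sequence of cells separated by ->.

Need to visit all 15 open cells exactly once, starting at (2,4) and ending at (3,3).
Cell (1,1) has only two open neighbours ((2,1) and (1,2)), so the path must pass straight through it: one of those is the cell it's entered from and the other is where it exits.
Route from (2,4): up 1 to (1,4), left 1 to (1,3), down 1 to (2,3), left 1 to (2,2), up 1 to (1,2), left 1 to (1,1), down 3 to (4,1), right 3 to (4,4), up 1 to (3,4), left 1 to (3,3) — 14 moves in all.
Check: all 15 open cells covered.

(2,4) -> (1,4) -> (1,3) -> (2,3) -> (2,2) -> (1,2) -> (1,1) -> (2,1) -> (3,1) -> (4,1) -> (4,2) -> (4,3) -> (4,4) -> (3,4) -> (3,3)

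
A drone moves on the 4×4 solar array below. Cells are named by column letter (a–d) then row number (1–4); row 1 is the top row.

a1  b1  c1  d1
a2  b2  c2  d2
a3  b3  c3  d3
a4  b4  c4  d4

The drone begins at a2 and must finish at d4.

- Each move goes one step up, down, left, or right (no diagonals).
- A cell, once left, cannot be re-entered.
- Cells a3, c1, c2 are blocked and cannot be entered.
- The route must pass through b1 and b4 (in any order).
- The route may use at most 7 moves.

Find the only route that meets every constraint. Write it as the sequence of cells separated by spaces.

a2 a1 b1 b2 b3 b4 c4 d4

The 7-move cap with required stops at b1, b4 leaves no slack for detours.
Route from a2: up 1 to a1, right 1 to b1, down 3 to b4, right 2 to d4 — 7 moves in all.
Check: all required cells visited; 7 ≤ 7 moves.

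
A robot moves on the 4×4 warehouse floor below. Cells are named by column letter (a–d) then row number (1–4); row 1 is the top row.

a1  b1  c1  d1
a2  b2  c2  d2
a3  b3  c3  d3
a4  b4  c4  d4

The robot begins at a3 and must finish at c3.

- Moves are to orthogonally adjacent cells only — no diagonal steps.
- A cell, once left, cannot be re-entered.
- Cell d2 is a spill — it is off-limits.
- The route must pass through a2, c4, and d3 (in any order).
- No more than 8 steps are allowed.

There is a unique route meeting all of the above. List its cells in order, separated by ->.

The budget equals the shortest possible length, so every move has to be on a shortest route through the required cells.
Route from a3: up 1 to a2, right 1 to b2, down 2 to b4, right 2 to d4, up 1 to d3, left 1 to c3 — 8 moves in all.
Check: all required cells visited; 8 ≤ 8 moves.

a3 -> a2 -> b2 -> b3 -> b4 -> c4 -> d4 -> d3 -> c3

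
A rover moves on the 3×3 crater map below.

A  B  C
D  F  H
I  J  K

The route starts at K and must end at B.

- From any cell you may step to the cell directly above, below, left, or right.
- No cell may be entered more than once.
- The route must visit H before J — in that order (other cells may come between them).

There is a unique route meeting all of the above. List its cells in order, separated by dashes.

K - H - F - J - I - D - A - B

The waypoints must appear in the order H, J, with no cell reused.
Route from K: up 1 to H, left 1 to F, down 1 to J, left 1 to I, up 2 to A, right 1 to B — 7 moves in all.
Check: order respected (H at step 1, J at step 3).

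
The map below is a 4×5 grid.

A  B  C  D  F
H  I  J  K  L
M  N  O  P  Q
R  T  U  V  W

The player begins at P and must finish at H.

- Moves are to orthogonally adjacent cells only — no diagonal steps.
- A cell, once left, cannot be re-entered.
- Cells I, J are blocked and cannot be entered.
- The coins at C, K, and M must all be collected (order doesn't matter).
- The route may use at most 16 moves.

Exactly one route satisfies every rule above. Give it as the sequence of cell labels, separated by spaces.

P O N M R T U V W Q L K D C B A H

Any route must reach C, K, and M and still end at H within 16 moves, so the order of the required stops is forced.
Route from P: left 3 to M, down 1 to R, right 4 to W, up 2 to L, left 1 to K, up 1 to D, left 3 to A, down 1 to H — 16 moves in all.
Check: all required cells visited; 16 ≤ 16 moves.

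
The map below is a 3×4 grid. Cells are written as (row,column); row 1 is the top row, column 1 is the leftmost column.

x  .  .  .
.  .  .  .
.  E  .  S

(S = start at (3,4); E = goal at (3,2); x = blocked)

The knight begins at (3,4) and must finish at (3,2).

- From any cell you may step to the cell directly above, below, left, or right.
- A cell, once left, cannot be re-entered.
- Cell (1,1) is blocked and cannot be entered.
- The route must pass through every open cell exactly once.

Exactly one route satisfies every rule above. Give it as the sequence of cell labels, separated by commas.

(3,4), (3,3), (2,3), (2,4), (1,4), (1,3), (1,2), (2,2), (2,1), (3,1), (3,2)

Need to visit all 11 open cells exactly once, starting at (3,4) and ending at (3,2).
Cell (1,4) has only two open neighbours ((2,4) and (1,3)), so the path must pass straight through it: one of those is the cell it's entered from and the other is where it exits.
Route from (3,4): left to (3,3), up to (2,3), right to (2,4), up to (1,4), 2× left (reaching (1,2)), down to (2,2), left to (2,1), down to (3,1), right to (3,2) — 10 moves in all.
Check: all 11 open cells covered.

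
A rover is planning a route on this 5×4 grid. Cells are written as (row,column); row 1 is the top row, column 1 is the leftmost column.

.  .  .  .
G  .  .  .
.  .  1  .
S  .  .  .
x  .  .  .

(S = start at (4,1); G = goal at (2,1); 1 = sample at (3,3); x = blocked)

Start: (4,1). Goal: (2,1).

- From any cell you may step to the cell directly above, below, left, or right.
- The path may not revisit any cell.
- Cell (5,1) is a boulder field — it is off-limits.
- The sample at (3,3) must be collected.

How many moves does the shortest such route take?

Any route passes through (3,3) somewhere between (4,1) and (2,1). Summing Manhattan distances along the two legs ((4,1) → (3,3) → (2,1)) gives a lower bound of 3 + 3 = 6 moves.
A route of 6 moves achieves this: (4,1) → (3,1) → (3,2) → (3,3) → (2,3) → (2,2) → (2,1).
Since 6 matches the lower bound, it is optimal.

6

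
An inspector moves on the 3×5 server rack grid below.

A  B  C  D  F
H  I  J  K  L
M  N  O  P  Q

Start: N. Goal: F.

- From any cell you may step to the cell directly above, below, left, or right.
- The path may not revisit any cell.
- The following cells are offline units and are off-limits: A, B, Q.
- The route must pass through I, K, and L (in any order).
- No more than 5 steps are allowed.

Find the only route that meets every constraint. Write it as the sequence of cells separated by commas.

The budget equals the shortest possible length, so every move has to be on a shortest route through the required cells.
Route from N: up 1 to I, right 3 to L, up 1 to F — 5 moves in all.
Check: all required cells visited; 5 ≤ 5 moves.

N, I, J, K, L, F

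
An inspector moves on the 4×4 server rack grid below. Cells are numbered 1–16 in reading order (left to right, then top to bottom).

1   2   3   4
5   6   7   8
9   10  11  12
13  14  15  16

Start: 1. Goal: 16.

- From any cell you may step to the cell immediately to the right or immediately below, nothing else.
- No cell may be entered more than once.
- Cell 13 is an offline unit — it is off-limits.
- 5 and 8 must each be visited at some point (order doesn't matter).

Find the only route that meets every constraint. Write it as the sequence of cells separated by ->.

1 -> 5 -> 6 -> 7 -> 8 -> 12 -> 16

Moves only go right or down, so the column and row indices never decrease.
Route from 1: down 1 to 5, right 3 to 8, down 2 to 16 — 6 moves in all.
Check: all required cells visited.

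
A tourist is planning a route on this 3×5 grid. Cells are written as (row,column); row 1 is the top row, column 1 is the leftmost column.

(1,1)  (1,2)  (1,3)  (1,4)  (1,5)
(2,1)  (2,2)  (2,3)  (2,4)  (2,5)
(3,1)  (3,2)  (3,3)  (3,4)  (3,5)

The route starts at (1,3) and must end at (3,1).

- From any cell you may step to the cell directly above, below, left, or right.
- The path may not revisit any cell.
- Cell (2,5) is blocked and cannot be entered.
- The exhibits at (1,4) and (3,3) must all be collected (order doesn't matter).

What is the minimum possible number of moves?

Any route passes through (1,4) and (3,3) in some order between (1,3) and (3,1). Summing Manhattan distances along each leg and taking the cheapest ordering ((1,3) → (1,4) → (3,3) → (3,1)) gives a lower bound of 1 + 3 + 2 = 6 moves.
A route of 6 moves achieves this: (1,3) → (1,4) → (2,4) → (3,4) → (3,3) → (3,2) → (3,1).
Since 6 matches the lower bound, it is optimal.

6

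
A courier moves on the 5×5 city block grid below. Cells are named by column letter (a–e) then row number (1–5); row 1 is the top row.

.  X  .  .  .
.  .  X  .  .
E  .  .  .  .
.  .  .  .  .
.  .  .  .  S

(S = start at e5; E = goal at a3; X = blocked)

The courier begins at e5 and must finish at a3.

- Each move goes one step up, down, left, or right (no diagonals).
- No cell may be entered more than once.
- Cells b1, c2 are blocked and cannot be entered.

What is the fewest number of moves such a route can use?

The Manhattan distance from e5 to a3 is |5−3| + |5−1| = 6, so at least 6 moves are needed.
A route of 6 moves achieves this: e5 → e4 → e3 → d3 → c3 → b3 → a3.
Since 6 matches the lower bound, it is optimal.

6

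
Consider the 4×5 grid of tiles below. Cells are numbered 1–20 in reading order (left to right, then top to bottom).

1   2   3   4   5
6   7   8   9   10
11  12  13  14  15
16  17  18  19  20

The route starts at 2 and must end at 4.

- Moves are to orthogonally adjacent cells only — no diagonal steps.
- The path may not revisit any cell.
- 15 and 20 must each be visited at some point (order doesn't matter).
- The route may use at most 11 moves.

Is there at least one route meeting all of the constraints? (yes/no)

One route that works: 2 → 7 → 12 → 17 → 18 → 19 → 20 → 15 → 10 → 5 → 4.

yes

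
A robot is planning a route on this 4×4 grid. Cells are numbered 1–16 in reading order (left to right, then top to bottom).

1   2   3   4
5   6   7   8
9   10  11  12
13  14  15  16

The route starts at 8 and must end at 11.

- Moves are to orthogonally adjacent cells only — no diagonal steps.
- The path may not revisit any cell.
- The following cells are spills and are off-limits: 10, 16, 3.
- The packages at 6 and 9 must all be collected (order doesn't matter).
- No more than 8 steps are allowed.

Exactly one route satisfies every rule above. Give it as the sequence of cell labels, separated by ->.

8 -> 7 -> 6 -> 5 -> 9 -> 13 -> 14 -> 15 -> 11

The budget equals the shortest possible length, so every move has to be on a shortest route through the required cells.
Route from 8: 3× left (reaching 5), 2× down (reaching 13), 2× right (reaching 15), up to 11 — 8 moves in all.
Check: all required cells visited; 8 ≤ 8 moves.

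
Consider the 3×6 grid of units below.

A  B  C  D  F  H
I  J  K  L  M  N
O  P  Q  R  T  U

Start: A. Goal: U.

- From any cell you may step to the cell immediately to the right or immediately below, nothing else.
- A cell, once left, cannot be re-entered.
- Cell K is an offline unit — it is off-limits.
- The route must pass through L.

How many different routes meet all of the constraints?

A right/down-only route from A to U makes exactly 2 down-moves and 5 right-moves in some order.
With no other constraints that would be C(7,2) = 21 routes.
Split at L and multiply the segment counts (each segment already excludes blocked cells): A→L: 1; L→U: 3; product = 3.
That gives 3 routes.

3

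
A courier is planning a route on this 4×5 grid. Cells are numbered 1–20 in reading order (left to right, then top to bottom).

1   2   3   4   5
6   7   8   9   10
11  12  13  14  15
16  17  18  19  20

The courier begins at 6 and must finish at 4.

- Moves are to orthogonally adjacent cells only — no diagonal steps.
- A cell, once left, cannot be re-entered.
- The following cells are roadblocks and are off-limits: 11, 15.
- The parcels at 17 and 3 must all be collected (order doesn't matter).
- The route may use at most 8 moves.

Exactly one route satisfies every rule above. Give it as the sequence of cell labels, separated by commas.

6, 7, 12, 17, 18, 13, 8, 3, 4

Any route must reach 17 and 3 and still end at 4 within 8 moves, so the order of the required stops is forced.
Route from 6: right to 7, 2× down (reaching 17), right to 18, 3× up (reaching 3), right to 4 — 8 moves in all.
Check: all required cells visited; 8 ≤ 8 moves.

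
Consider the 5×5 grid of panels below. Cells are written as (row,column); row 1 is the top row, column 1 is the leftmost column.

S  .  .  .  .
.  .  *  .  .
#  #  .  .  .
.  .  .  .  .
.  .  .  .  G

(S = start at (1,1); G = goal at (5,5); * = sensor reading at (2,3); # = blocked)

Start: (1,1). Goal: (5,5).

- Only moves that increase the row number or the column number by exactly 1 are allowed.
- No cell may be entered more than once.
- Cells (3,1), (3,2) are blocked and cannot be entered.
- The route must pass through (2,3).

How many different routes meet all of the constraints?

A right/down-only route from (1,1) to (5,5) makes exactly 4 down-moves and 4 right-moves in some order.
With no other constraints that would be C(8,4) = 70 routes.
Split at (2,3) and multiply the segment counts (each segment already excludes blocked cells): (1,1)→(2,3): 3; (2,3)→(5,5): 10; product = 30.
That gives 30 routes.

30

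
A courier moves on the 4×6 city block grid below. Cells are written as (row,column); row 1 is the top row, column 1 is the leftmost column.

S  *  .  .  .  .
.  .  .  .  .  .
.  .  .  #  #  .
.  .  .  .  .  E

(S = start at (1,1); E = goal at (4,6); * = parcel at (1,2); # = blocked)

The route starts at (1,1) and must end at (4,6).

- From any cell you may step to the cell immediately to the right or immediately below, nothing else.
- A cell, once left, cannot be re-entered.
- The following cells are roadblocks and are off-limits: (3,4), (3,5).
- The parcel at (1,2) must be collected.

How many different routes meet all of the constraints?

A right/down-only route from (1,1) to (4,6) makes exactly 3 down-moves and 5 right-moves in some order.
With no other constraints that would be C(8,3) = 56 routes.
Split at (1,2) and multiply the segment counts (each segment already excludes blocked cells): (1,1)→(1,2): 1; (1,2)→(4,6): 9; product = 9.
That gives 9 routes.

9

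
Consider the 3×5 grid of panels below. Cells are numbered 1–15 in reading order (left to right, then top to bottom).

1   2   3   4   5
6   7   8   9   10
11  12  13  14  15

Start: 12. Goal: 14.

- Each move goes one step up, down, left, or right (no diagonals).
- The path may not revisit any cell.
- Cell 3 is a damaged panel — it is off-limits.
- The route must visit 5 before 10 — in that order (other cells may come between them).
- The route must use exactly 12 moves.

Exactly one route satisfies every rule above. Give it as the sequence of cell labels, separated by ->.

12 -> 11 -> 6 -> 1 -> 2 -> 7 -> 8 -> 9 -> 4 -> 5 -> 10 -> 15 -> 14

The waypoints must appear in the order 5, 10, with no cell reused.
Route from 12: left 1 to 11, up 2 to 1, right 1 to 2, down 1 to 7, right 2 to 9, up 1 to 4, right 1 to 5, down 2 to 15, left 1 to 14 — 12 moves in all.
Check: order respected (5 at step 9, 10 at step 10); 12 moves as required.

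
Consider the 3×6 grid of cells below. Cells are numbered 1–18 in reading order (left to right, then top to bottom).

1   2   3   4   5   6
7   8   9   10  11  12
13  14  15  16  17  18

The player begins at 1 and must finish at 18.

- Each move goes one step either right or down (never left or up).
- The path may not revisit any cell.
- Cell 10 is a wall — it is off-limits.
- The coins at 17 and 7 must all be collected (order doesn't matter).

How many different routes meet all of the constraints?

A right/down-only route from 1 to 18 makes exactly 2 down-moves and 5 right-moves in some order.
With no other constraints that would be C(7,2) = 21 routes.
A monotone route can only reach the required cells in the order 7, 17, so split there and multiply the segment counts (each segment already excludes blocked cells): 1→7: 1; 7→17: 3; 17→18: 1; product = 3.
That gives 3 routes.

3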